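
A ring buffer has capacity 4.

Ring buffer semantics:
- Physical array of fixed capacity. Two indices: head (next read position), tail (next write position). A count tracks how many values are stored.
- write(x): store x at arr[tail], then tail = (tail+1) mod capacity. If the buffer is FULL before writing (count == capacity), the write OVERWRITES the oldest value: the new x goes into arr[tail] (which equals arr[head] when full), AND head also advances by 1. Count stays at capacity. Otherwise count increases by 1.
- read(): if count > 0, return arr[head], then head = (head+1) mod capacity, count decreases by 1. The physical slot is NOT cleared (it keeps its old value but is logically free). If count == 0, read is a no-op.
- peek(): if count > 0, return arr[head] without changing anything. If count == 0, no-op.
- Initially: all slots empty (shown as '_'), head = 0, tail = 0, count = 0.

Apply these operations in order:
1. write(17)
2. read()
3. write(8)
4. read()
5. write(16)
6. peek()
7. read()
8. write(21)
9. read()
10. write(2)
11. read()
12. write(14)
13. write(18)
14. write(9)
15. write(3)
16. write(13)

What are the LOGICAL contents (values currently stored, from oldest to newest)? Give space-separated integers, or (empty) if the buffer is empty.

Answer: 18 9 3 13

Derivation:
After op 1 (write(17)): arr=[17 _ _ _] head=0 tail=1 count=1
After op 2 (read()): arr=[17 _ _ _] head=1 tail=1 count=0
After op 3 (write(8)): arr=[17 8 _ _] head=1 tail=2 count=1
After op 4 (read()): arr=[17 8 _ _] head=2 tail=2 count=0
After op 5 (write(16)): arr=[17 8 16 _] head=2 tail=3 count=1
After op 6 (peek()): arr=[17 8 16 _] head=2 tail=3 count=1
After op 7 (read()): arr=[17 8 16 _] head=3 tail=3 count=0
After op 8 (write(21)): arr=[17 8 16 21] head=3 tail=0 count=1
After op 9 (read()): arr=[17 8 16 21] head=0 tail=0 count=0
After op 10 (write(2)): arr=[2 8 16 21] head=0 tail=1 count=1
After op 11 (read()): arr=[2 8 16 21] head=1 tail=1 count=0
After op 12 (write(14)): arr=[2 14 16 21] head=1 tail=2 count=1
After op 13 (write(18)): arr=[2 14 18 21] head=1 tail=3 count=2
After op 14 (write(9)): arr=[2 14 18 9] head=1 tail=0 count=3
After op 15 (write(3)): arr=[3 14 18 9] head=1 tail=1 count=4
After op 16 (write(13)): arr=[3 13 18 9] head=2 tail=2 count=4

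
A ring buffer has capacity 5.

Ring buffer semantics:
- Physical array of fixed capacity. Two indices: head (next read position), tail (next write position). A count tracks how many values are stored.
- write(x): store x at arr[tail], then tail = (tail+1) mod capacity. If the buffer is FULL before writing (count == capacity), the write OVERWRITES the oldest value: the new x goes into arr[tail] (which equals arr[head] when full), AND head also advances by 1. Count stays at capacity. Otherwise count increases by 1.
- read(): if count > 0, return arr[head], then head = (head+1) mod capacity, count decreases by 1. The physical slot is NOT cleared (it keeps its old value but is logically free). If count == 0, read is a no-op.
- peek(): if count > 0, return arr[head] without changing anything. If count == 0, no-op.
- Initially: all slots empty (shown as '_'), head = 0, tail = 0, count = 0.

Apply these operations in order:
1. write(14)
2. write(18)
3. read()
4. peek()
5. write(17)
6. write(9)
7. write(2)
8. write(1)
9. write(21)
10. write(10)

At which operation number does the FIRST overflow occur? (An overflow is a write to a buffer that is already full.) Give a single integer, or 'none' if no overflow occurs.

Answer: 9

Derivation:
After op 1 (write(14)): arr=[14 _ _ _ _] head=0 tail=1 count=1
After op 2 (write(18)): arr=[14 18 _ _ _] head=0 tail=2 count=2
After op 3 (read()): arr=[14 18 _ _ _] head=1 tail=2 count=1
After op 4 (peek()): arr=[14 18 _ _ _] head=1 tail=2 count=1
After op 5 (write(17)): arr=[14 18 17 _ _] head=1 tail=3 count=2
After op 6 (write(9)): arr=[14 18 17 9 _] head=1 tail=4 count=3
After op 7 (write(2)): arr=[14 18 17 9 2] head=1 tail=0 count=4
After op 8 (write(1)): arr=[1 18 17 9 2] head=1 tail=1 count=5
After op 9 (write(21)): arr=[1 21 17 9 2] head=2 tail=2 count=5
After op 10 (write(10)): arr=[1 21 10 9 2] head=3 tail=3 count=5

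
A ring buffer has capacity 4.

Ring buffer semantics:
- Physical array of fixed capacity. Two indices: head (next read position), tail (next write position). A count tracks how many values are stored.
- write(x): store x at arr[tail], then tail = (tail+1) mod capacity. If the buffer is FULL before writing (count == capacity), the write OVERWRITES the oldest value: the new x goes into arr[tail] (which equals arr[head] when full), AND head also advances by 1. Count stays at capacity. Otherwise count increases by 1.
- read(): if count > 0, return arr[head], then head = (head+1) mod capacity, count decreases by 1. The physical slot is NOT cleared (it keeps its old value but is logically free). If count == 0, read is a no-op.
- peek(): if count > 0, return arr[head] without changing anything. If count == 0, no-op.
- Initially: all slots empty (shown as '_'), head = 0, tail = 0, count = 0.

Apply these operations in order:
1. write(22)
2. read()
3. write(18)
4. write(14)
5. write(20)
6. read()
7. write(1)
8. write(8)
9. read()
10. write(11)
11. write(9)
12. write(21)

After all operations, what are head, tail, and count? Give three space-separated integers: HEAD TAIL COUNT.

After op 1 (write(22)): arr=[22 _ _ _] head=0 tail=1 count=1
After op 2 (read()): arr=[22 _ _ _] head=1 tail=1 count=0
After op 3 (write(18)): arr=[22 18 _ _] head=1 tail=2 count=1
After op 4 (write(14)): arr=[22 18 14 _] head=1 tail=3 count=2
After op 5 (write(20)): arr=[22 18 14 20] head=1 tail=0 count=3
After op 6 (read()): arr=[22 18 14 20] head=2 tail=0 count=2
After op 7 (write(1)): arr=[1 18 14 20] head=2 tail=1 count=3
After op 8 (write(8)): arr=[1 8 14 20] head=2 tail=2 count=4
After op 9 (read()): arr=[1 8 14 20] head=3 tail=2 count=3
After op 10 (write(11)): arr=[1 8 11 20] head=3 tail=3 count=4
After op 11 (write(9)): arr=[1 8 11 9] head=0 tail=0 count=4
After op 12 (write(21)): arr=[21 8 11 9] head=1 tail=1 count=4

Answer: 1 1 4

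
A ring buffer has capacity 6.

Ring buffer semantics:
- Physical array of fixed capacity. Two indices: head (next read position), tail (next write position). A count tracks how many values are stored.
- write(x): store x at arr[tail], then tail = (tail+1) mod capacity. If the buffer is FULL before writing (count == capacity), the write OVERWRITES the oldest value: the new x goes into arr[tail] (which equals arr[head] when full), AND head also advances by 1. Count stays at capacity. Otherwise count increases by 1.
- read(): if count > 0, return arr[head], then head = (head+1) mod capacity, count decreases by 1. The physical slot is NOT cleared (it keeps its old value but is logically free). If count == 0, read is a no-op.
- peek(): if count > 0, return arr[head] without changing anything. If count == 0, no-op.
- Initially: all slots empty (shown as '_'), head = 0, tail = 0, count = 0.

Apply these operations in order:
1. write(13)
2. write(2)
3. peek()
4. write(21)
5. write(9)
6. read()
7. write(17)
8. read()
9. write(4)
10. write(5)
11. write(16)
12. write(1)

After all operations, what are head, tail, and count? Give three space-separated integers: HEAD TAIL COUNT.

After op 1 (write(13)): arr=[13 _ _ _ _ _] head=0 tail=1 count=1
After op 2 (write(2)): arr=[13 2 _ _ _ _] head=0 tail=2 count=2
After op 3 (peek()): arr=[13 2 _ _ _ _] head=0 tail=2 count=2
After op 4 (write(21)): arr=[13 2 21 _ _ _] head=0 tail=3 count=3
After op 5 (write(9)): arr=[13 2 21 9 _ _] head=0 tail=4 count=4
After op 6 (read()): arr=[13 2 21 9 _ _] head=1 tail=4 count=3
After op 7 (write(17)): arr=[13 2 21 9 17 _] head=1 tail=5 count=4
After op 8 (read()): arr=[13 2 21 9 17 _] head=2 tail=5 count=3
After op 9 (write(4)): arr=[13 2 21 9 17 4] head=2 tail=0 count=4
After op 10 (write(5)): arr=[5 2 21 9 17 4] head=2 tail=1 count=5
After op 11 (write(16)): arr=[5 16 21 9 17 4] head=2 tail=2 count=6
After op 12 (write(1)): arr=[5 16 1 9 17 4] head=3 tail=3 count=6

Answer: 3 3 6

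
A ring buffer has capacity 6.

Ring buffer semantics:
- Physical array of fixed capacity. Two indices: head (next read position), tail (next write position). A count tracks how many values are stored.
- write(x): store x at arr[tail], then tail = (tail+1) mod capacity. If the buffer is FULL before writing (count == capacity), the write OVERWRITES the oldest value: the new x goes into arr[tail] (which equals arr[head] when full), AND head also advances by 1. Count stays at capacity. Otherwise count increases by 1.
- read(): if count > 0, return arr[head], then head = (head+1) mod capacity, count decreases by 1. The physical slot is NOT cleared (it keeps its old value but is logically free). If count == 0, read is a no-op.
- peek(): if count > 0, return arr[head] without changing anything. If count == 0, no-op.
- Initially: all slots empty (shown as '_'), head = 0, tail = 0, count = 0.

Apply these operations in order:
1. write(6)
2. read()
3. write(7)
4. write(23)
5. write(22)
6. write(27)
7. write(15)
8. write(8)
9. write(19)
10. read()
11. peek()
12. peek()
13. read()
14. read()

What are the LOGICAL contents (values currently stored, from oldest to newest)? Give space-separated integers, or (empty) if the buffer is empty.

Answer: 15 8 19

Derivation:
After op 1 (write(6)): arr=[6 _ _ _ _ _] head=0 tail=1 count=1
After op 2 (read()): arr=[6 _ _ _ _ _] head=1 tail=1 count=0
After op 3 (write(7)): arr=[6 7 _ _ _ _] head=1 tail=2 count=1
After op 4 (write(23)): arr=[6 7 23 _ _ _] head=1 tail=3 count=2
After op 5 (write(22)): arr=[6 7 23 22 _ _] head=1 tail=4 count=3
After op 6 (write(27)): arr=[6 7 23 22 27 _] head=1 tail=5 count=4
After op 7 (write(15)): arr=[6 7 23 22 27 15] head=1 tail=0 count=5
After op 8 (write(8)): arr=[8 7 23 22 27 15] head=1 tail=1 count=6
After op 9 (write(19)): arr=[8 19 23 22 27 15] head=2 tail=2 count=6
After op 10 (read()): arr=[8 19 23 22 27 15] head=3 tail=2 count=5
After op 11 (peek()): arr=[8 19 23 22 27 15] head=3 tail=2 count=5
After op 12 (peek()): arr=[8 19 23 22 27 15] head=3 tail=2 count=5
After op 13 (read()): arr=[8 19 23 22 27 15] head=4 tail=2 count=4
After op 14 (read()): arr=[8 19 23 22 27 15] head=5 tail=2 count=3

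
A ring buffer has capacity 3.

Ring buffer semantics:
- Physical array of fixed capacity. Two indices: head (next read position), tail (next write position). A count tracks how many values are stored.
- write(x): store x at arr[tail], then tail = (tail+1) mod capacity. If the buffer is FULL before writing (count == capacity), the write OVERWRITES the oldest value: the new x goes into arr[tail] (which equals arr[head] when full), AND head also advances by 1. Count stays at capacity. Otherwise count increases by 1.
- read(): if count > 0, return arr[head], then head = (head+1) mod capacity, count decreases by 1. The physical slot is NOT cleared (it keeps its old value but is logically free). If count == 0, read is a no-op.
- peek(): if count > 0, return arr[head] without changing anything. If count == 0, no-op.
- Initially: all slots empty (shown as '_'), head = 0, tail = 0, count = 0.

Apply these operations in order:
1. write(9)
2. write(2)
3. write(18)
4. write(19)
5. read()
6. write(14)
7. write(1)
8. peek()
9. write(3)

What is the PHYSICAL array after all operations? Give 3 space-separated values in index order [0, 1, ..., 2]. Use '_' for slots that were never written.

Answer: 3 14 1

Derivation:
After op 1 (write(9)): arr=[9 _ _] head=0 tail=1 count=1
After op 2 (write(2)): arr=[9 2 _] head=0 tail=2 count=2
After op 3 (write(18)): arr=[9 2 18] head=0 tail=0 count=3
After op 4 (write(19)): arr=[19 2 18] head=1 tail=1 count=3
After op 5 (read()): arr=[19 2 18] head=2 tail=1 count=2
After op 6 (write(14)): arr=[19 14 18] head=2 tail=2 count=3
After op 7 (write(1)): arr=[19 14 1] head=0 tail=0 count=3
After op 8 (peek()): arr=[19 14 1] head=0 tail=0 count=3
After op 9 (write(3)): arr=[3 14 1] head=1 tail=1 count=3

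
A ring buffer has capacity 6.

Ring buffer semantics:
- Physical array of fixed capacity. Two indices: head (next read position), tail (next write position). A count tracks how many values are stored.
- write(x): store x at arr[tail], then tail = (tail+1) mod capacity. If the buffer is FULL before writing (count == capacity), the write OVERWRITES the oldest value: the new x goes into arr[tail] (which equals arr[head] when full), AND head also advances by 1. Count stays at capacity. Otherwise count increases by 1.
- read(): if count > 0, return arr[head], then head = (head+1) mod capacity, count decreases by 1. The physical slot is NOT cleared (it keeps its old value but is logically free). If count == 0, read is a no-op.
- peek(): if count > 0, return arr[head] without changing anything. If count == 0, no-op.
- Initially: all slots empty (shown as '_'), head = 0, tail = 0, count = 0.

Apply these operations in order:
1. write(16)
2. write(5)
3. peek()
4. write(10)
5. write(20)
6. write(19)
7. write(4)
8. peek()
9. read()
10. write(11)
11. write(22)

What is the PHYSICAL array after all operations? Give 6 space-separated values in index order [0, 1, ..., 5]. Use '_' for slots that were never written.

Answer: 11 22 10 20 19 4

Derivation:
After op 1 (write(16)): arr=[16 _ _ _ _ _] head=0 tail=1 count=1
After op 2 (write(5)): arr=[16 5 _ _ _ _] head=0 tail=2 count=2
After op 3 (peek()): arr=[16 5 _ _ _ _] head=0 tail=2 count=2
After op 4 (write(10)): arr=[16 5 10 _ _ _] head=0 tail=3 count=3
After op 5 (write(20)): arr=[16 5 10 20 _ _] head=0 tail=4 count=4
After op 6 (write(19)): arr=[16 5 10 20 19 _] head=0 tail=5 count=5
After op 7 (write(4)): arr=[16 5 10 20 19 4] head=0 tail=0 count=6
After op 8 (peek()): arr=[16 5 10 20 19 4] head=0 tail=0 count=6
After op 9 (read()): arr=[16 5 10 20 19 4] head=1 tail=0 count=5
After op 10 (write(11)): arr=[11 5 10 20 19 4] head=1 tail=1 count=6
After op 11 (write(22)): arr=[11 22 10 20 19 4] head=2 tail=2 count=6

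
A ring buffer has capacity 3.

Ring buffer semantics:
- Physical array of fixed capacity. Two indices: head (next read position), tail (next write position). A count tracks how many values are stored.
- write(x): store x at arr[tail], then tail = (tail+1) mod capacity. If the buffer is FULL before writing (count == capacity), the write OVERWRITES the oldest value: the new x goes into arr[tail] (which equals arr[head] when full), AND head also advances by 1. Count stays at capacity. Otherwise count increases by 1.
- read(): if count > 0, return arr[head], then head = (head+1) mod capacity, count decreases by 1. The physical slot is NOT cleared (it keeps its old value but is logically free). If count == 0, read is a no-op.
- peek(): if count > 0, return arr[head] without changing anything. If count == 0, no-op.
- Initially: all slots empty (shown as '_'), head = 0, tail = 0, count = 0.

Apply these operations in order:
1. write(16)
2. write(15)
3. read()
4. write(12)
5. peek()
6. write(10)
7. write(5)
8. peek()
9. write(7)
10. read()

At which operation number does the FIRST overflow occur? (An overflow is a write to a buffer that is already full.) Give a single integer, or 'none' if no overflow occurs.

After op 1 (write(16)): arr=[16 _ _] head=0 tail=1 count=1
After op 2 (write(15)): arr=[16 15 _] head=0 tail=2 count=2
After op 3 (read()): arr=[16 15 _] head=1 tail=2 count=1
After op 4 (write(12)): arr=[16 15 12] head=1 tail=0 count=2
After op 5 (peek()): arr=[16 15 12] head=1 tail=0 count=2
After op 6 (write(10)): arr=[10 15 12] head=1 tail=1 count=3
After op 7 (write(5)): arr=[10 5 12] head=2 tail=2 count=3
After op 8 (peek()): arr=[10 5 12] head=2 tail=2 count=3
After op 9 (write(7)): arr=[10 5 7] head=0 tail=0 count=3
After op 10 (read()): arr=[10 5 7] head=1 tail=0 count=2

Answer: 7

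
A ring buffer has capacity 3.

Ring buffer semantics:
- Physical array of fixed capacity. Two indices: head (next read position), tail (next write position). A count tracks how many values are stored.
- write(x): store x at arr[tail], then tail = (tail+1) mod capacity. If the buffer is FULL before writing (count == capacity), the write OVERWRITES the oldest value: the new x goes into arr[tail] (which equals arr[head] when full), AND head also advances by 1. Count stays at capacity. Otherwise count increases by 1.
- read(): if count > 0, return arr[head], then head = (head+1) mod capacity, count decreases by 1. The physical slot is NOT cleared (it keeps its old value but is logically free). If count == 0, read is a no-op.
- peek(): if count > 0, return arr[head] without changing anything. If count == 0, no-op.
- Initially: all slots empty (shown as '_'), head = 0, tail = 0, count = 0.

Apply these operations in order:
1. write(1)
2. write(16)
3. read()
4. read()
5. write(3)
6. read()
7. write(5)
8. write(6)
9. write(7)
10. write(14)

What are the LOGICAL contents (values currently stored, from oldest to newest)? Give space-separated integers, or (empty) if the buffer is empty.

Answer: 6 7 14

Derivation:
After op 1 (write(1)): arr=[1 _ _] head=0 tail=1 count=1
After op 2 (write(16)): arr=[1 16 _] head=0 tail=2 count=2
After op 3 (read()): arr=[1 16 _] head=1 tail=2 count=1
After op 4 (read()): arr=[1 16 _] head=2 tail=2 count=0
After op 5 (write(3)): arr=[1 16 3] head=2 tail=0 count=1
After op 6 (read()): arr=[1 16 3] head=0 tail=0 count=0
After op 7 (write(5)): arr=[5 16 3] head=0 tail=1 count=1
After op 8 (write(6)): arr=[5 6 3] head=0 tail=2 count=2
After op 9 (write(7)): arr=[5 6 7] head=0 tail=0 count=3
After op 10 (write(14)): arr=[14 6 7] head=1 tail=1 count=3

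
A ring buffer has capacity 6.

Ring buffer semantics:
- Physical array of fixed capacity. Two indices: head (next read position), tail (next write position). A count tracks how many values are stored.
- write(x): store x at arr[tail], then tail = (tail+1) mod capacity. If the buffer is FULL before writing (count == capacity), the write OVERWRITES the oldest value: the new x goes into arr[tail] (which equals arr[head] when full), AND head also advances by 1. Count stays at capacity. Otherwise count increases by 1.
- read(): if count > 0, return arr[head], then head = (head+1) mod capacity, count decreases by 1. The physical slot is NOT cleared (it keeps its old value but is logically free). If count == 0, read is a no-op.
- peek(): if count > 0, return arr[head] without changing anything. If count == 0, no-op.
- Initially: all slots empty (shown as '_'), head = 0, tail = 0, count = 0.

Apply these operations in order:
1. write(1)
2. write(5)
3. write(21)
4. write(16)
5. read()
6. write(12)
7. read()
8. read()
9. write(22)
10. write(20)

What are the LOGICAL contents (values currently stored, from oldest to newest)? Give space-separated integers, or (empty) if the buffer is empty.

After op 1 (write(1)): arr=[1 _ _ _ _ _] head=0 tail=1 count=1
After op 2 (write(5)): arr=[1 5 _ _ _ _] head=0 tail=2 count=2
After op 3 (write(21)): arr=[1 5 21 _ _ _] head=0 tail=3 count=3
After op 4 (write(16)): arr=[1 5 21 16 _ _] head=0 tail=4 count=4
After op 5 (read()): arr=[1 5 21 16 _ _] head=1 tail=4 count=3
After op 6 (write(12)): arr=[1 5 21 16 12 _] head=1 tail=5 count=4
After op 7 (read()): arr=[1 5 21 16 12 _] head=2 tail=5 count=3
After op 8 (read()): arr=[1 5 21 16 12 _] head=3 tail=5 count=2
After op 9 (write(22)): arr=[1 5 21 16 12 22] head=3 tail=0 count=3
After op 10 (write(20)): arr=[20 5 21 16 12 22] head=3 tail=1 count=4

Answer: 16 12 22 20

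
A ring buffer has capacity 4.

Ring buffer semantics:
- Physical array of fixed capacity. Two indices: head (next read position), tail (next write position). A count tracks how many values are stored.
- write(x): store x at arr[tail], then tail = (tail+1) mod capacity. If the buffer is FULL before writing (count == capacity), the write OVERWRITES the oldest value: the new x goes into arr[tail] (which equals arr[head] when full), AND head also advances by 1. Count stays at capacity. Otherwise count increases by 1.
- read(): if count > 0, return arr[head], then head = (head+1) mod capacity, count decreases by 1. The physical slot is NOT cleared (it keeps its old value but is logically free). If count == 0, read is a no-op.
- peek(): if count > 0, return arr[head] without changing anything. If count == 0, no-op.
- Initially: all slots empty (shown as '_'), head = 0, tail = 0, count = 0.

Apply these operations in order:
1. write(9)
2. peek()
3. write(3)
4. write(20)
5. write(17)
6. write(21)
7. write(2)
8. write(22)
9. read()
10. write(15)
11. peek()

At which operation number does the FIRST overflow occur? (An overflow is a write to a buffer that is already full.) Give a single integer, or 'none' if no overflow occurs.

Answer: 6

Derivation:
After op 1 (write(9)): arr=[9 _ _ _] head=0 tail=1 count=1
After op 2 (peek()): arr=[9 _ _ _] head=0 tail=1 count=1
After op 3 (write(3)): arr=[9 3 _ _] head=0 tail=2 count=2
After op 4 (write(20)): arr=[9 3 20 _] head=0 tail=3 count=3
After op 5 (write(17)): arr=[9 3 20 17] head=0 tail=0 count=4
After op 6 (write(21)): arr=[21 3 20 17] head=1 tail=1 count=4
After op 7 (write(2)): arr=[21 2 20 17] head=2 tail=2 count=4
After op 8 (write(22)): arr=[21 2 22 17] head=3 tail=3 count=4
After op 9 (read()): arr=[21 2 22 17] head=0 tail=3 count=3
After op 10 (write(15)): arr=[21 2 22 15] head=0 tail=0 count=4
After op 11 (peek()): arr=[21 2 22 15] head=0 tail=0 count=4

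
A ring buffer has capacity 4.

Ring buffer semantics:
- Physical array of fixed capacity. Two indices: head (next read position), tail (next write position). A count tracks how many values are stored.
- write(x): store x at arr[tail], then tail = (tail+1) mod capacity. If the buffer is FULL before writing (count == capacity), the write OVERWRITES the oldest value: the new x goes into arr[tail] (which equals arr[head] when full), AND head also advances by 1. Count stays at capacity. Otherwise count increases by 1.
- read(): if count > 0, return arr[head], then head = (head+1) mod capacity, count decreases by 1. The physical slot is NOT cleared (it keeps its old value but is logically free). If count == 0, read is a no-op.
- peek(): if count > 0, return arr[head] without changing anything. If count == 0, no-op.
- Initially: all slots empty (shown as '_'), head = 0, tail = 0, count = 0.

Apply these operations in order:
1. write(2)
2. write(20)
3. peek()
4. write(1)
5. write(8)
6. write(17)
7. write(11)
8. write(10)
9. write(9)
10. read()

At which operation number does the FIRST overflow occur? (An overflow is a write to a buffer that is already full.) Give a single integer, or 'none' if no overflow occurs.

Answer: 6

Derivation:
After op 1 (write(2)): arr=[2 _ _ _] head=0 tail=1 count=1
After op 2 (write(20)): arr=[2 20 _ _] head=0 tail=2 count=2
After op 3 (peek()): arr=[2 20 _ _] head=0 tail=2 count=2
After op 4 (write(1)): arr=[2 20 1 _] head=0 tail=3 count=3
After op 5 (write(8)): arr=[2 20 1 8] head=0 tail=0 count=4
After op 6 (write(17)): arr=[17 20 1 8] head=1 tail=1 count=4
After op 7 (write(11)): arr=[17 11 1 8] head=2 tail=2 count=4
After op 8 (write(10)): arr=[17 11 10 8] head=3 tail=3 count=4
After op 9 (write(9)): arr=[17 11 10 9] head=0 tail=0 count=4
After op 10 (read()): arr=[17 11 10 9] head=1 tail=0 count=3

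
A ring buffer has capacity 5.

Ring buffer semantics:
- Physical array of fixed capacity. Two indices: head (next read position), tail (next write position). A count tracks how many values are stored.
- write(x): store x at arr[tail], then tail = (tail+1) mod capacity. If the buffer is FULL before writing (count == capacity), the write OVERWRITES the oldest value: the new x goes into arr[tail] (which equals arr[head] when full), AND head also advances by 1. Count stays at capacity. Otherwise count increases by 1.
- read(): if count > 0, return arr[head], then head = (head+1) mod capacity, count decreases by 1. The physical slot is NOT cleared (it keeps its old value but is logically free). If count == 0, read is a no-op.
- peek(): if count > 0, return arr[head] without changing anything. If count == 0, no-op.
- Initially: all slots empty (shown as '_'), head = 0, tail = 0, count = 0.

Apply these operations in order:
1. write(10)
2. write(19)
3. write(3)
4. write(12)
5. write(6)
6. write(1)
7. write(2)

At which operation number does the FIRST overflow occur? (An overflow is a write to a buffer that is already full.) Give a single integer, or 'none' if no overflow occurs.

After op 1 (write(10)): arr=[10 _ _ _ _] head=0 tail=1 count=1
After op 2 (write(19)): arr=[10 19 _ _ _] head=0 tail=2 count=2
After op 3 (write(3)): arr=[10 19 3 _ _] head=0 tail=3 count=3
After op 4 (write(12)): arr=[10 19 3 12 _] head=0 tail=4 count=4
After op 5 (write(6)): arr=[10 19 3 12 6] head=0 tail=0 count=5
After op 6 (write(1)): arr=[1 19 3 12 6] head=1 tail=1 count=5
After op 7 (write(2)): arr=[1 2 3 12 6] head=2 tail=2 count=5

Answer: 6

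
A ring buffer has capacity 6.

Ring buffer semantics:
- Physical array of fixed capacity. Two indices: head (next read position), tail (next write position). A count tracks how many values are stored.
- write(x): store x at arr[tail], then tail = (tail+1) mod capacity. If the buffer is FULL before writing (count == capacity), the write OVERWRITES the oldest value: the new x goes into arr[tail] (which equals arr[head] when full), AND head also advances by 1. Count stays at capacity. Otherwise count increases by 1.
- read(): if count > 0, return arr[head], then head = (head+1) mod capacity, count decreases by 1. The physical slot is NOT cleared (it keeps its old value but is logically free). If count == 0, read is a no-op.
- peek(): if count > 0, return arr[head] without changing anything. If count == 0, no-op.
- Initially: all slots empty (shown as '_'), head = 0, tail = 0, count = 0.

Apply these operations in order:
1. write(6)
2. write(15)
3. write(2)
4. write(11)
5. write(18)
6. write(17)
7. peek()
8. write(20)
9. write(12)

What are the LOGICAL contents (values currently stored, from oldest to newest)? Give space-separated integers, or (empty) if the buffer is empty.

After op 1 (write(6)): arr=[6 _ _ _ _ _] head=0 tail=1 count=1
After op 2 (write(15)): arr=[6 15 _ _ _ _] head=0 tail=2 count=2
After op 3 (write(2)): arr=[6 15 2 _ _ _] head=0 tail=3 count=3
After op 4 (write(11)): arr=[6 15 2 11 _ _] head=0 tail=4 count=4
After op 5 (write(18)): arr=[6 15 2 11 18 _] head=0 tail=5 count=5
After op 6 (write(17)): arr=[6 15 2 11 18 17] head=0 tail=0 count=6
After op 7 (peek()): arr=[6 15 2 11 18 17] head=0 tail=0 count=6
After op 8 (write(20)): arr=[20 15 2 11 18 17] head=1 tail=1 count=6
After op 9 (write(12)): arr=[20 12 2 11 18 17] head=2 tail=2 count=6

Answer: 2 11 18 17 20 12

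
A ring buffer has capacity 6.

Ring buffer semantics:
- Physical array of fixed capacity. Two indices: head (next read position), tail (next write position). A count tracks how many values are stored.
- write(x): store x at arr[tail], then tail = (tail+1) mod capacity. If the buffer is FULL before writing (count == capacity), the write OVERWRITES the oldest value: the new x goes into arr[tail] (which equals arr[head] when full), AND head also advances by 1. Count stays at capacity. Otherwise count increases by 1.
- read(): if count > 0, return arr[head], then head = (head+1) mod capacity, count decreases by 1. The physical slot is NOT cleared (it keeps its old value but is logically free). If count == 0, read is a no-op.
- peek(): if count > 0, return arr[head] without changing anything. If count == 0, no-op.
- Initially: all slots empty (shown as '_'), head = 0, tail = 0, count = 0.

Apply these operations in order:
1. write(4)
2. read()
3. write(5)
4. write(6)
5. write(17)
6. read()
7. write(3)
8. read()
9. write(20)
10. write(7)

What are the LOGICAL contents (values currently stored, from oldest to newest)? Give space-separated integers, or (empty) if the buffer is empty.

After op 1 (write(4)): arr=[4 _ _ _ _ _] head=0 tail=1 count=1
After op 2 (read()): arr=[4 _ _ _ _ _] head=1 tail=1 count=0
After op 3 (write(5)): arr=[4 5 _ _ _ _] head=1 tail=2 count=1
After op 4 (write(6)): arr=[4 5 6 _ _ _] head=1 tail=3 count=2
After op 5 (write(17)): arr=[4 5 6 17 _ _] head=1 tail=4 count=3
After op 6 (read()): arr=[4 5 6 17 _ _] head=2 tail=4 count=2
After op 7 (write(3)): arr=[4 5 6 17 3 _] head=2 tail=5 count=3
After op 8 (read()): arr=[4 5 6 17 3 _] head=3 tail=5 count=2
After op 9 (write(20)): arr=[4 5 6 17 3 20] head=3 tail=0 count=3
After op 10 (write(7)): arr=[7 5 6 17 3 20] head=3 tail=1 count=4

Answer: 17 3 20 7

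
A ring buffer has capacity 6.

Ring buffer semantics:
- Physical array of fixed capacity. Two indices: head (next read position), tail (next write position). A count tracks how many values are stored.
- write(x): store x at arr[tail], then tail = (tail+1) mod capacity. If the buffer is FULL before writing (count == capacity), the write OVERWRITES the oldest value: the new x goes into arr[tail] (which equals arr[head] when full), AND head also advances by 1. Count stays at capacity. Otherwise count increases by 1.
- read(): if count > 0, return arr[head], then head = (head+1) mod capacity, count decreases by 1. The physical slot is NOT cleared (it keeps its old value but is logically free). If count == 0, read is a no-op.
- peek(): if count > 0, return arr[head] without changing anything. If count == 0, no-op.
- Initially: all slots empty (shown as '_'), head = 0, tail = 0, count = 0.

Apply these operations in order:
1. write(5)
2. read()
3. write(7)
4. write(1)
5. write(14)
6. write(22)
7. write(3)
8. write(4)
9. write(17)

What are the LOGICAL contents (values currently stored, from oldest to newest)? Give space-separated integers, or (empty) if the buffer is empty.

Answer: 1 14 22 3 4 17

Derivation:
After op 1 (write(5)): arr=[5 _ _ _ _ _] head=0 tail=1 count=1
After op 2 (read()): arr=[5 _ _ _ _ _] head=1 tail=1 count=0
After op 3 (write(7)): arr=[5 7 _ _ _ _] head=1 tail=2 count=1
After op 4 (write(1)): arr=[5 7 1 _ _ _] head=1 tail=3 count=2
After op 5 (write(14)): arr=[5 7 1 14 _ _] head=1 tail=4 count=3
After op 6 (write(22)): arr=[5 7 1 14 22 _] head=1 tail=5 count=4
After op 7 (write(3)): arr=[5 7 1 14 22 3] head=1 tail=0 count=5
After op 8 (write(4)): arr=[4 7 1 14 22 3] head=1 tail=1 count=6
After op 9 (write(17)): arr=[4 17 1 14 22 3] head=2 tail=2 count=6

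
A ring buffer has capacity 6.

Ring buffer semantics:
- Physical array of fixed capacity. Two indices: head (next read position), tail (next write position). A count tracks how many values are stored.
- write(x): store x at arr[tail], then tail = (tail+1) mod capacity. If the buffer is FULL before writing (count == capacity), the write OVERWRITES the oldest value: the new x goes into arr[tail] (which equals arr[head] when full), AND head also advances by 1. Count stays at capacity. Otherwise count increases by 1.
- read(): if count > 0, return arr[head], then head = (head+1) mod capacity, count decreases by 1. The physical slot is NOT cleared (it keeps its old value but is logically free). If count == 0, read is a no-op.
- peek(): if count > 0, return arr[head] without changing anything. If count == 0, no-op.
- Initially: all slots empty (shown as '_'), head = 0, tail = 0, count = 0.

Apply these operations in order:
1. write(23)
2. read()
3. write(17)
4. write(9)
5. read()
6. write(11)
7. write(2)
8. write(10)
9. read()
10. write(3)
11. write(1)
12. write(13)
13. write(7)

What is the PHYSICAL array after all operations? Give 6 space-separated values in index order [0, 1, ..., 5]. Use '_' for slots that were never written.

After op 1 (write(23)): arr=[23 _ _ _ _ _] head=0 tail=1 count=1
After op 2 (read()): arr=[23 _ _ _ _ _] head=1 tail=1 count=0
After op 3 (write(17)): arr=[23 17 _ _ _ _] head=1 tail=2 count=1
After op 4 (write(9)): arr=[23 17 9 _ _ _] head=1 tail=3 count=2
After op 5 (read()): arr=[23 17 9 _ _ _] head=2 tail=3 count=1
After op 6 (write(11)): arr=[23 17 9 11 _ _] head=2 tail=4 count=2
After op 7 (write(2)): arr=[23 17 9 11 2 _] head=2 tail=5 count=3
After op 8 (write(10)): arr=[23 17 9 11 2 10] head=2 tail=0 count=4
After op 9 (read()): arr=[23 17 9 11 2 10] head=3 tail=0 count=3
After op 10 (write(3)): arr=[3 17 9 11 2 10] head=3 tail=1 count=4
After op 11 (write(1)): arr=[3 1 9 11 2 10] head=3 tail=2 count=5
After op 12 (write(13)): arr=[3 1 13 11 2 10] head=3 tail=3 count=6
After op 13 (write(7)): arr=[3 1 13 7 2 10] head=4 tail=4 count=6

Answer: 3 1 13 7 2 10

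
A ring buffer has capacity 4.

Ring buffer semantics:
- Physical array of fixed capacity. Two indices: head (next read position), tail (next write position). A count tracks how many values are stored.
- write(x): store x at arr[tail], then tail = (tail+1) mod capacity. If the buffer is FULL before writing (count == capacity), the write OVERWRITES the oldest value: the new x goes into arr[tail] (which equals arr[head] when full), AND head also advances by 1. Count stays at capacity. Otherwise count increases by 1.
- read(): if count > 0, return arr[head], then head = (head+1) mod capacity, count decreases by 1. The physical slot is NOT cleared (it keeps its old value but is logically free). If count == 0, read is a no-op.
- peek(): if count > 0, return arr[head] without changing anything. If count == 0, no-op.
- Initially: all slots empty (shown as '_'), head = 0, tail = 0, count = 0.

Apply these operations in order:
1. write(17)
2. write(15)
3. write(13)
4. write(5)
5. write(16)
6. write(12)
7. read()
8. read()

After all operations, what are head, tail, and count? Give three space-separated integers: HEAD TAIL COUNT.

Answer: 0 2 2

Derivation:
After op 1 (write(17)): arr=[17 _ _ _] head=0 tail=1 count=1
After op 2 (write(15)): arr=[17 15 _ _] head=0 tail=2 count=2
After op 3 (write(13)): arr=[17 15 13 _] head=0 tail=3 count=3
After op 4 (write(5)): arr=[17 15 13 5] head=0 tail=0 count=4
After op 5 (write(16)): arr=[16 15 13 5] head=1 tail=1 count=4
After op 6 (write(12)): arr=[16 12 13 5] head=2 tail=2 count=4
After op 7 (read()): arr=[16 12 13 5] head=3 tail=2 count=3
After op 8 (read()): arr=[16 12 13 5] head=0 tail=2 count=2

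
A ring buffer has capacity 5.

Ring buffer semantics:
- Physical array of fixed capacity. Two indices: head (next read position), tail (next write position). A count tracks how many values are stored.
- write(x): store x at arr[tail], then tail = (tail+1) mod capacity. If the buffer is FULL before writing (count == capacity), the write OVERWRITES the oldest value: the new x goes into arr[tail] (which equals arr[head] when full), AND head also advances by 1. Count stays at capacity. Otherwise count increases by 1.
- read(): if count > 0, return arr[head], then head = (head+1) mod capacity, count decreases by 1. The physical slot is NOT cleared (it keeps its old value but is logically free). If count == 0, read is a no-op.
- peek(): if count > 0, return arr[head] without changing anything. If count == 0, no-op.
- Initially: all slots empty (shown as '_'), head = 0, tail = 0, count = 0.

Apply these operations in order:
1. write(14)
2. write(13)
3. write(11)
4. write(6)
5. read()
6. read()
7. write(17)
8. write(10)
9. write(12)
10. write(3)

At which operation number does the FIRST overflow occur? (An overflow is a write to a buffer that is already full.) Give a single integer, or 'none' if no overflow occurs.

After op 1 (write(14)): arr=[14 _ _ _ _] head=0 tail=1 count=1
After op 2 (write(13)): arr=[14 13 _ _ _] head=0 tail=2 count=2
After op 3 (write(11)): arr=[14 13 11 _ _] head=0 tail=3 count=3
After op 4 (write(6)): arr=[14 13 11 6 _] head=0 tail=4 count=4
After op 5 (read()): arr=[14 13 11 6 _] head=1 tail=4 count=3
After op 6 (read()): arr=[14 13 11 6 _] head=2 tail=4 count=2
After op 7 (write(17)): arr=[14 13 11 6 17] head=2 tail=0 count=3
After op 8 (write(10)): arr=[10 13 11 6 17] head=2 tail=1 count=4
After op 9 (write(12)): arr=[10 12 11 6 17] head=2 tail=2 count=5
After op 10 (write(3)): arr=[10 12 3 6 17] head=3 tail=3 count=5

Answer: 10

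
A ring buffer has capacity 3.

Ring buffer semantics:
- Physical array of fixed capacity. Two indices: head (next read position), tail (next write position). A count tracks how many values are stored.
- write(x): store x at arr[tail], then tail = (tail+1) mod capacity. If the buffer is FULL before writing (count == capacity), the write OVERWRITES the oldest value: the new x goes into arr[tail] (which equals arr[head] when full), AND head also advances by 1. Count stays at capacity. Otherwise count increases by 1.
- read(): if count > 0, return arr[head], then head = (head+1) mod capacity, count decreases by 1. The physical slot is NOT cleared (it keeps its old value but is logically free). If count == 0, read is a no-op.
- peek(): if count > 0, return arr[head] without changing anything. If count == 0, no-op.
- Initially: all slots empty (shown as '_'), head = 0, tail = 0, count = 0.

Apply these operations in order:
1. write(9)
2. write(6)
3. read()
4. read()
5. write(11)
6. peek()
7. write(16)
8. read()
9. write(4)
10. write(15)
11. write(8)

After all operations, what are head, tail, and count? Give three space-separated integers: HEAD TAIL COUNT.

After op 1 (write(9)): arr=[9 _ _] head=0 tail=1 count=1
After op 2 (write(6)): arr=[9 6 _] head=0 tail=2 count=2
After op 3 (read()): arr=[9 6 _] head=1 tail=2 count=1
After op 4 (read()): arr=[9 6 _] head=2 tail=2 count=0
After op 5 (write(11)): arr=[9 6 11] head=2 tail=0 count=1
After op 6 (peek()): arr=[9 6 11] head=2 tail=0 count=1
After op 7 (write(16)): arr=[16 6 11] head=2 tail=1 count=2
After op 8 (read()): arr=[16 6 11] head=0 tail=1 count=1
After op 9 (write(4)): arr=[16 4 11] head=0 tail=2 count=2
After op 10 (write(15)): arr=[16 4 15] head=0 tail=0 count=3
After op 11 (write(8)): arr=[8 4 15] head=1 tail=1 count=3

Answer: 1 1 3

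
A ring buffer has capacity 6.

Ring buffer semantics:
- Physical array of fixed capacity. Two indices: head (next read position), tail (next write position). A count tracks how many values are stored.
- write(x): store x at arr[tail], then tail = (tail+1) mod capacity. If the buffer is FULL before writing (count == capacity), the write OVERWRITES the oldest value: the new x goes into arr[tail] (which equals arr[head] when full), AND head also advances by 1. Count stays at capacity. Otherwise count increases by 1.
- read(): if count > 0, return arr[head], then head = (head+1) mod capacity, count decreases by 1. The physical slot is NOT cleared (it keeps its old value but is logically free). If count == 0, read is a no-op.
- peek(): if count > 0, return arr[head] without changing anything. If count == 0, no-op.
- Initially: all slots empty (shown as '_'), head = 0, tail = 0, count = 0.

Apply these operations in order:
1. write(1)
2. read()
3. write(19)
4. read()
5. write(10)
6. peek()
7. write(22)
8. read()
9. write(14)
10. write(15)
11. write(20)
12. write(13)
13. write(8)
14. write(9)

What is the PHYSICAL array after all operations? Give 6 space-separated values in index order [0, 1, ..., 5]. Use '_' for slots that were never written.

After op 1 (write(1)): arr=[1 _ _ _ _ _] head=0 tail=1 count=1
After op 2 (read()): arr=[1 _ _ _ _ _] head=1 tail=1 count=0
After op 3 (write(19)): arr=[1 19 _ _ _ _] head=1 tail=2 count=1
After op 4 (read()): arr=[1 19 _ _ _ _] head=2 tail=2 count=0
After op 5 (write(10)): arr=[1 19 10 _ _ _] head=2 tail=3 count=1
After op 6 (peek()): arr=[1 19 10 _ _ _] head=2 tail=3 count=1
After op 7 (write(22)): arr=[1 19 10 22 _ _] head=2 tail=4 count=2
After op 8 (read()): arr=[1 19 10 22 _ _] head=3 tail=4 count=1
After op 9 (write(14)): arr=[1 19 10 22 14 _] head=3 tail=5 count=2
After op 10 (write(15)): arr=[1 19 10 22 14 15] head=3 tail=0 count=3
After op 11 (write(20)): arr=[20 19 10 22 14 15] head=3 tail=1 count=4
After op 12 (write(13)): arr=[20 13 10 22 14 15] head=3 tail=2 count=5
After op 13 (write(8)): arr=[20 13 8 22 14 15] head=3 tail=3 count=6
After op 14 (write(9)): arr=[20 13 8 9 14 15] head=4 tail=4 count=6

Answer: 20 13 8 9 14 15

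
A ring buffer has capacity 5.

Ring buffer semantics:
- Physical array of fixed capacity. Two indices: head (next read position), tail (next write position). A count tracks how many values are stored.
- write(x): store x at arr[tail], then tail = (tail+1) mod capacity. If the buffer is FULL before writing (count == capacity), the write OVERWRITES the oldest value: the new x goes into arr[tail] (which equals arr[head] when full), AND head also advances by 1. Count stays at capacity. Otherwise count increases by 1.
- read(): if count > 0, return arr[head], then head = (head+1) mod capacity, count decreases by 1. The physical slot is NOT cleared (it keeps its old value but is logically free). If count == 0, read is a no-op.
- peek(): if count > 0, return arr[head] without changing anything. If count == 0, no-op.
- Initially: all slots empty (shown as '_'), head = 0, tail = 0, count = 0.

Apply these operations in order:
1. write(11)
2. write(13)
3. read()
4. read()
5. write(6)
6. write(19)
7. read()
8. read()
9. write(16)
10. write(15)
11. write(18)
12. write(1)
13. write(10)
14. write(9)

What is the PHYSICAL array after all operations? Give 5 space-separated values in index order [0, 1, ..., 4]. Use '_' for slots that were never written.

Answer: 15 18 1 10 9

Derivation:
After op 1 (write(11)): arr=[11 _ _ _ _] head=0 tail=1 count=1
After op 2 (write(13)): arr=[11 13 _ _ _] head=0 tail=2 count=2
After op 3 (read()): arr=[11 13 _ _ _] head=1 tail=2 count=1
After op 4 (read()): arr=[11 13 _ _ _] head=2 tail=2 count=0
After op 5 (write(6)): arr=[11 13 6 _ _] head=2 tail=3 count=1
After op 6 (write(19)): arr=[11 13 6 19 _] head=2 tail=4 count=2
After op 7 (read()): arr=[11 13 6 19 _] head=3 tail=4 count=1
After op 8 (read()): arr=[11 13 6 19 _] head=4 tail=4 count=0
After op 9 (write(16)): arr=[11 13 6 19 16] head=4 tail=0 count=1
After op 10 (write(15)): arr=[15 13 6 19 16] head=4 tail=1 count=2
After op 11 (write(18)): arr=[15 18 6 19 16] head=4 tail=2 count=3
After op 12 (write(1)): arr=[15 18 1 19 16] head=4 tail=3 count=4
After op 13 (write(10)): arr=[15 18 1 10 16] head=4 tail=4 count=5
After op 14 (write(9)): arr=[15 18 1 10 9] head=0 tail=0 count=5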